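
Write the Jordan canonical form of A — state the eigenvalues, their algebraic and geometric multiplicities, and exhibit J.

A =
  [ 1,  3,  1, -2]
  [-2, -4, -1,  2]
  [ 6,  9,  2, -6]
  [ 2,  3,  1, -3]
J_2(-1) ⊕ J_1(-1) ⊕ J_1(-1)

The characteristic polynomial is
  det(x·I − A) = x^4 + 4*x^3 + 6*x^2 + 4*x + 1 = (x + 1)^4

Eigenvalues and multiplicities (the geometric multiplicity of λ is n − rank(A − λI), which equals the number of Jordan blocks for λ):
  λ = -1: algebraic multiplicity = 4, geometric multiplicity = 3

Determining the block sizes for each eigenvalue:
  λ = -1: 3 blocks summing to 4 forces exactly one block of size 2 and the rest size 1 → block sizes [2, 1, 1]

Assembling the blocks gives a Jordan form
J =
  [-1,  1,  0,  0]
  [ 0, -1,  0,  0]
  [ 0,  0, -1,  0]
  [ 0,  0,  0, -1]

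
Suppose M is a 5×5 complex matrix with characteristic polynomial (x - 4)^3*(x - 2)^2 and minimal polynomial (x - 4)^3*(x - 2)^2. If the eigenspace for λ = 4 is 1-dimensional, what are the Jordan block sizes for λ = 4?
Block sizes for λ = 4: [3]

Step 1 — from the characteristic polynomial, algebraic multiplicity of λ = 4 is 3. From dim ker(M − (4)·I) = 1, there are exactly 1 Jordan blocks for λ = 4.
Step 2 — from the minimal polynomial, the factor (x − 4)^3 tells us the largest block for λ = 4 has size 3.
Step 3 — with total size 3, 1 blocks, and largest block 3, the block sizes (in nonincreasing order) are [3].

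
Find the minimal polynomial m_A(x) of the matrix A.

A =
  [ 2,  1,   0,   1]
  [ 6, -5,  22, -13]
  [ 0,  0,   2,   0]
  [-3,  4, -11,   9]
x^3 - 6*x^2 + 12*x - 8

The characteristic polynomial is χ_A(x) = (x - 2)^4, so the eigenvalues are known. The minimal polynomial is
  m_A(x) = Π_λ (x − λ)^{k_λ}
where k_λ is the size of the *largest* Jordan block for λ (equivalently, the smallest k with (A − λI)^k v = 0 for every generalised eigenvector v of λ).

  λ = 2: largest Jordan block has size 3, contributing (x − 2)^3

So m_A(x) = (x - 2)^3 = x^3 - 6*x^2 + 12*x - 8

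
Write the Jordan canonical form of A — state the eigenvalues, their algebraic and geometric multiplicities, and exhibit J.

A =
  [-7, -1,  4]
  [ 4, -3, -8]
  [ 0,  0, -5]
J_2(-5) ⊕ J_1(-5)

The characteristic polynomial is
  det(x·I − A) = x^3 + 15*x^2 + 75*x + 125 = (x + 5)^3

Eigenvalues and multiplicities (the geometric multiplicity of λ is n − rank(A − λI), which equals the number of Jordan blocks for λ):
  λ = -5: algebraic multiplicity = 3, geometric multiplicity = 2

Determining the block sizes for each eigenvalue:
  λ = -5: 2 blocks summing to 3 forces exactly one block of size 2 and the rest size 1 → block sizes [2, 1]

Assembling the blocks gives a Jordan form
J =
  [-5,  1,  0]
  [ 0, -5,  0]
  [ 0,  0, -5]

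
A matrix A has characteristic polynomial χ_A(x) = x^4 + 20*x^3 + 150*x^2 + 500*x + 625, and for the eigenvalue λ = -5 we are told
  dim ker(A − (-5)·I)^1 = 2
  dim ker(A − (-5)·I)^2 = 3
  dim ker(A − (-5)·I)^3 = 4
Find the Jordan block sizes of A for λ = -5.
Block sizes for λ = -5: [3, 1]

From the dimensions of kernels of powers, the number of Jordan blocks of size at least j is d_j − d_{j−1} where d_j = dim ker(N^j) (with d_0 = 0). Computing the differences gives [2, 1, 1].
The number of blocks of size exactly k is (#blocks of size ≥ k) − (#blocks of size ≥ k + 1), so the partition is: 1 block(s) of size 1, 1 block(s) of size 3.
In nonincreasing order the block sizes are [3, 1].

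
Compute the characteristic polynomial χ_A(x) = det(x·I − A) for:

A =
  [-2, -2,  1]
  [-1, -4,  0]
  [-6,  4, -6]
x^3 + 12*x^2 + 48*x + 64

Expanding det(x·I − A) (e.g. by cofactor expansion or by noting that A is similar to its Jordan form J, which has the same characteristic polynomial as A) gives
  χ_A(x) = x^3 + 12*x^2 + 48*x + 64
which factors as (x + 4)^3. The eigenvalues (with algebraic multiplicities) are λ = -4 with multiplicity 3.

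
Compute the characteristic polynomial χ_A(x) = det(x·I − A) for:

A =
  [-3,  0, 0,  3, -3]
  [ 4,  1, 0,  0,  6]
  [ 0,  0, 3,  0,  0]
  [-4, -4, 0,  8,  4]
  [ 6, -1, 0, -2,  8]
x^5 - 17*x^4 + 115*x^3 - 387*x^2 + 648*x - 432

Expanding det(x·I − A) (e.g. by cofactor expansion or by noting that A is similar to its Jordan form J, which has the same characteristic polynomial as A) gives
  χ_A(x) = x^5 - 17*x^4 + 115*x^3 - 387*x^2 + 648*x - 432
which factors as (x - 4)^2*(x - 3)^3. The eigenvalues (with algebraic multiplicities) are λ = 3 with multiplicity 3, λ = 4 with multiplicity 2.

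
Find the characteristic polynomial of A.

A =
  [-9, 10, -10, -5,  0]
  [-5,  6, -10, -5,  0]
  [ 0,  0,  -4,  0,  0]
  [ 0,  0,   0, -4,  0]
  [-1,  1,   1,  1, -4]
x^5 + 15*x^4 + 80*x^3 + 160*x^2 - 256

Expanding det(x·I − A) (e.g. by cofactor expansion or by noting that A is similar to its Jordan form J, which has the same characteristic polynomial as A) gives
  χ_A(x) = x^5 + 15*x^4 + 80*x^3 + 160*x^2 - 256
which factors as (x - 1)*(x + 4)^4. The eigenvalues (with algebraic multiplicities) are λ = -4 with multiplicity 4, λ = 1 with multiplicity 1.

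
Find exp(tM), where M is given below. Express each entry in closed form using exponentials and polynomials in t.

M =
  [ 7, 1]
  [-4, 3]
e^{tM} =
  [2*t*exp(5*t) + exp(5*t), t*exp(5*t)]
  [-4*t*exp(5*t), -2*t*exp(5*t) + exp(5*t)]

Strategy: write M = P · J · P⁻¹ where J is a Jordan canonical form, so e^{tM} = P · e^{tJ} · P⁻¹, and e^{tJ} can be computed block-by-block.

M has Jordan form
J =
  [5, 1]
  [0, 5]
(up to reordering of blocks).

Per-block formulas:
  For a 2×2 Jordan block J_2(5): exp(t · J_2(5)) = e^(5t)·(I + t·N), where N is the 2×2 nilpotent shift.

After assembling e^{tJ} and conjugating by P, we get:

e^{tM} =
  [2*t*exp(5*t) + exp(5*t), t*exp(5*t)]
  [-4*t*exp(5*t), -2*t*exp(5*t) + exp(5*t)]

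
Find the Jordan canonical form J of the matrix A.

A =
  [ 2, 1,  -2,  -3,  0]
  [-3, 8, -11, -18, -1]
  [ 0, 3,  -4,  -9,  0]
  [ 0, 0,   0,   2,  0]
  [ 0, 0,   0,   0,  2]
J_3(2) ⊕ J_1(2) ⊕ J_1(2)

The characteristic polynomial is
  det(x·I − A) = x^5 - 10*x^4 + 40*x^3 - 80*x^2 + 80*x - 32 = (x - 2)^5

Eigenvalues and multiplicities (the geometric multiplicity of λ is n − rank(A − λI), which equals the number of Jordan blocks for λ):
  λ = 2: algebraic multiplicity = 5, geometric multiplicity = 3

Determining the block sizes for each eigenvalue:
  λ = 2: with am = 5 and gm = 3, the partition is not yet determined (e.g. several partitions of 5 into 3 parts exist). Let N = A − (2)·I. Computing rank(N^1) = 2, rank(N^2) = 1, rank(N^3) = 0; the number of blocks of size ≥ j is rank(N^{j−1}) − rank(N^j), giving [3, 1, 1]. So we have 1 block(s) of size 3, 2 block(s) of size 1 → block sizes [3, 1, 1]

Assembling the blocks gives a Jordan form
J =
  [2, 1, 0, 0, 0]
  [0, 2, 1, 0, 0]
  [0, 0, 2, 0, 0]
  [0, 0, 0, 2, 0]
  [0, 0, 0, 0, 2]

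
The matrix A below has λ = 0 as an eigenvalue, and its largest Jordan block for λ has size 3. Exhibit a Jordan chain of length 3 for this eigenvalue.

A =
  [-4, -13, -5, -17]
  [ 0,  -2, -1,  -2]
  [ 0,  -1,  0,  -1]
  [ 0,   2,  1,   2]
A Jordan chain for λ = 0 of length 3:
v_1 = (-1, -1, 0, 1)ᵀ
v_2 = (1, 2, 1, -2)ᵀ
v_3 = (3, -1, 0, 0)ᵀ

Let N = A − (0)·I. We want v_3 with N^3 v_3 = 0 but N^2 v_3 ≠ 0; then v_{j-1} := N · v_j for j = 3, …, 2.

Pick v_3 = (3, -1, 0, 0)ᵀ.
Then v_2 = N · v_3 = (1, 2, 1, -2)ᵀ.
Then v_1 = N · v_2 = (-1, -1, 0, 1)ᵀ.

Sanity check: (A − (0)·I) v_1 = (0, 0, 0, 0)ᵀ = 0. ✓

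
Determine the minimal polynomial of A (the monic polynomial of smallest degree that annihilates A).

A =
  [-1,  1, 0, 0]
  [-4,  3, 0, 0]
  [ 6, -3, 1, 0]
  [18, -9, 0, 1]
x^2 - 2*x + 1

The characteristic polynomial is χ_A(x) = (x - 1)^4, so the eigenvalues are known. The minimal polynomial is
  m_A(x) = Π_λ (x − λ)^{k_λ}
where k_λ is the size of the *largest* Jordan block for λ (equivalently, the smallest k with (A − λI)^k v = 0 for every generalised eigenvector v of λ).

  λ = 1: largest Jordan block has size 2, contributing (x − 1)^2

So m_A(x) = (x - 1)^2 = x^2 - 2*x + 1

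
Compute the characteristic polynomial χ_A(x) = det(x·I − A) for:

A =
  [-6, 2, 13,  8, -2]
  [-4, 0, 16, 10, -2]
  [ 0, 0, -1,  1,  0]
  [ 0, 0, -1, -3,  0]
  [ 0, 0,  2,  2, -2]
x^5 + 12*x^4 + 56*x^3 + 128*x^2 + 144*x + 64

Expanding det(x·I − A) (e.g. by cofactor expansion or by noting that A is similar to its Jordan form J, which has the same characteristic polynomial as A) gives
  χ_A(x) = x^5 + 12*x^4 + 56*x^3 + 128*x^2 + 144*x + 64
which factors as (x + 2)^4*(x + 4). The eigenvalues (with algebraic multiplicities) are λ = -4 with multiplicity 1, λ = -2 with multiplicity 4.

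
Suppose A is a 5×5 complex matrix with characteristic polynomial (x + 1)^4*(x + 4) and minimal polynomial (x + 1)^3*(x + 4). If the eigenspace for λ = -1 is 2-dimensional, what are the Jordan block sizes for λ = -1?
Block sizes for λ = -1: [3, 1]

Step 1 — from the characteristic polynomial, algebraic multiplicity of λ = -1 is 4. From dim ker(A − (-1)·I) = 2, there are exactly 2 Jordan blocks for λ = -1.
Step 2 — from the minimal polynomial, the factor (x + 1)^3 tells us the largest block for λ = -1 has size 3.
Step 3 — with total size 4, 2 blocks, and largest block 3, the block sizes (in nonincreasing order) are [3, 1].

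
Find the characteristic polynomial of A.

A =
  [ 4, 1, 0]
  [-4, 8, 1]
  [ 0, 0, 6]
x^3 - 18*x^2 + 108*x - 216

Expanding det(x·I − A) (e.g. by cofactor expansion or by noting that A is similar to its Jordan form J, which has the same characteristic polynomial as A) gives
  χ_A(x) = x^3 - 18*x^2 + 108*x - 216
which factors as (x - 6)^3. The eigenvalues (with algebraic multiplicities) are λ = 6 with multiplicity 3.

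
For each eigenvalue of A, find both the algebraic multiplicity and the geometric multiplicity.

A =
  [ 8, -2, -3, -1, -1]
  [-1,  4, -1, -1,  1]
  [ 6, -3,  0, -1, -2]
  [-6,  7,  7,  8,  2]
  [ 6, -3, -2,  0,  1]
λ = 3: alg = 2, geom = 1; λ = 5: alg = 3, geom = 1

Step 1 — factor the characteristic polynomial to read off the algebraic multiplicities:
  χ_A(x) = (x - 5)^3*(x - 3)^2

Step 2 — compute geometric multiplicities via the rank-nullity identity g(λ) = n − rank(A − λI):
  rank(A − (3)·I) = 4, so dim ker(A − (3)·I) = n − 4 = 1
  rank(A − (5)·I) = 4, so dim ker(A − (5)·I) = n − 4 = 1

Summary:
  λ = 3: algebraic multiplicity = 2, geometric multiplicity = 1
  λ = 5: algebraic multiplicity = 3, geometric multiplicity = 1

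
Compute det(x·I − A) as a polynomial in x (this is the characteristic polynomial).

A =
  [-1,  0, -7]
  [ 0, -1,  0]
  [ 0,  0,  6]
x^3 - 4*x^2 - 11*x - 6

Expanding det(x·I − A) (e.g. by cofactor expansion or by noting that A is similar to its Jordan form J, which has the same characteristic polynomial as A) gives
  χ_A(x) = x^3 - 4*x^2 - 11*x - 6
which factors as (x - 6)*(x + 1)^2. The eigenvalues (with algebraic multiplicities) are λ = -1 with multiplicity 2, λ = 6 with multiplicity 1.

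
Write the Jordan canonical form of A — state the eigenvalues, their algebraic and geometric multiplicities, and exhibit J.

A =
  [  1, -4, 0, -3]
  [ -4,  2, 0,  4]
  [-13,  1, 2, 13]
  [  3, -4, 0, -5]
J_2(-2) ⊕ J_2(2)

The characteristic polynomial is
  det(x·I − A) = x^4 - 8*x^2 + 16 = (x - 2)^2*(x + 2)^2

Eigenvalues and multiplicities (the geometric multiplicity of λ is n − rank(A − λI), which equals the number of Jordan blocks for λ):
  λ = -2: algebraic multiplicity = 2, geometric multiplicity = 1
  λ = 2: algebraic multiplicity = 2, geometric multiplicity = 1

Determining the block sizes for each eigenvalue:
  λ = -2: one block (gm = 1), so the single block has size am = 2 → block sizes [2]
  λ = 2: one block (gm = 1), so the single block has size am = 2 → block sizes [2]

Assembling the blocks gives a Jordan form
J =
  [-2,  1, 0, 0]
  [ 0, -2, 0, 0]
  [ 0,  0, 2, 1]
  [ 0,  0, 0, 2]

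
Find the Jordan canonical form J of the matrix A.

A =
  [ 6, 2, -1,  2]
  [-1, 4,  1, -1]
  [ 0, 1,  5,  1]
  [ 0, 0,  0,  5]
J_3(5) ⊕ J_1(5)

The characteristic polynomial is
  det(x·I − A) = x^4 - 20*x^3 + 150*x^2 - 500*x + 625 = (x - 5)^4

Eigenvalues and multiplicities (the geometric multiplicity of λ is n − rank(A − λI), which equals the number of Jordan blocks for λ):
  λ = 5: algebraic multiplicity = 4, geometric multiplicity = 2

Determining the block sizes for each eigenvalue:
  λ = 5: with am = 4 and gm = 2, the partition is not yet determined (e.g. several partitions of 4 into 2 parts exist). Let N = A − (5)·I. Computing rank(N^1) = 2, rank(N^2) = 1, rank(N^3) = 0; the number of blocks of size ≥ j is rank(N^{j−1}) − rank(N^j), giving [2, 1, 1]. So we have 1 block(s) of size 3, 1 block(s) of size 1 → block sizes [3, 1]

Assembling the blocks gives a Jordan form
J =
  [5, 1, 0, 0]
  [0, 5, 1, 0]
  [0, 0, 5, 0]
  [0, 0, 0, 5]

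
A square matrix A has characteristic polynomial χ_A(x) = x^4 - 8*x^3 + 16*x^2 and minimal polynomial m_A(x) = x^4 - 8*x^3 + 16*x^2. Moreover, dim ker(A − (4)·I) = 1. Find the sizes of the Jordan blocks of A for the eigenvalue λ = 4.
Block sizes for λ = 4: [2]

Step 1 — from the characteristic polynomial, algebraic multiplicity of λ = 4 is 2. From dim ker(A − (4)·I) = 1, there are exactly 1 Jordan blocks for λ = 4.
Step 2 — from the minimal polynomial, the factor (x − 4)^2 tells us the largest block for λ = 4 has size 2.
Step 3 — with total size 2, 1 blocks, and largest block 2, the block sizes (in nonincreasing order) are [2].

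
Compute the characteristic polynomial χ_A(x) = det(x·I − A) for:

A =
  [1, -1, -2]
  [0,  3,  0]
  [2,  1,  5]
x^3 - 9*x^2 + 27*x - 27

Expanding det(x·I − A) (e.g. by cofactor expansion or by noting that A is similar to its Jordan form J, which has the same characteristic polynomial as A) gives
  χ_A(x) = x^3 - 9*x^2 + 27*x - 27
which factors as (x - 3)^3. The eigenvalues (with algebraic multiplicities) are λ = 3 with multiplicity 3.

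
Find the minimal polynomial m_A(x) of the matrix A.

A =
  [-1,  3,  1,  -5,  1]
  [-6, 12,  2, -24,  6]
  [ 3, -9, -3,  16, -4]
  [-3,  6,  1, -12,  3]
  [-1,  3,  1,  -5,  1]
x^4 + 3*x^3 + 3*x^2 + x

The characteristic polynomial is χ_A(x) = x^2*(x + 1)^3, so the eigenvalues are known. The minimal polynomial is
  m_A(x) = Π_λ (x − λ)^{k_λ}
where k_λ is the size of the *largest* Jordan block for λ (equivalently, the smallest k with (A − λI)^k v = 0 for every generalised eigenvector v of λ).

  λ = -1: largest Jordan block has size 3, contributing (x + 1)^3
  λ = 0: largest Jordan block has size 1, contributing (x − 0)

So m_A(x) = x*(x + 1)^3 = x^4 + 3*x^3 + 3*x^2 + x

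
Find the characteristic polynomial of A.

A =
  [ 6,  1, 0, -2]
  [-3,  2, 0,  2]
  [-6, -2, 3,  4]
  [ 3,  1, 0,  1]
x^4 - 12*x^3 + 54*x^2 - 108*x + 81

Expanding det(x·I − A) (e.g. by cofactor expansion or by noting that A is similar to its Jordan form J, which has the same characteristic polynomial as A) gives
  χ_A(x) = x^4 - 12*x^3 + 54*x^2 - 108*x + 81
which factors as (x - 3)^4. The eigenvalues (with algebraic multiplicities) are λ = 3 with multiplicity 4.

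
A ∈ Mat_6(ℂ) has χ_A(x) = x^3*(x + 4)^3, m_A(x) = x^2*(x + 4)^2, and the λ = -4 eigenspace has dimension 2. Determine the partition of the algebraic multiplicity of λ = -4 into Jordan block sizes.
Block sizes for λ = -4: [2, 1]

Step 1 — from the characteristic polynomial, algebraic multiplicity of λ = -4 is 3. From dim ker(A − (-4)·I) = 2, there are exactly 2 Jordan blocks for λ = -4.
Step 2 — from the minimal polynomial, the factor (x + 4)^2 tells us the largest block for λ = -4 has size 2.
Step 3 — with total size 3, 2 blocks, and largest block 2, the block sizes (in nonincreasing order) are [2, 1].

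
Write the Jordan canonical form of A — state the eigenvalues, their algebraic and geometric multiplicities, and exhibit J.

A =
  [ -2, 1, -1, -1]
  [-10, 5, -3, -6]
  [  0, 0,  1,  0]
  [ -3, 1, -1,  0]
J_3(1) ⊕ J_1(1)

The characteristic polynomial is
  det(x·I − A) = x^4 - 4*x^3 + 6*x^2 - 4*x + 1 = (x - 1)^4

Eigenvalues and multiplicities (the geometric multiplicity of λ is n − rank(A − λI), which equals the number of Jordan blocks for λ):
  λ = 1: algebraic multiplicity = 4, geometric multiplicity = 2

Determining the block sizes for each eigenvalue:
  λ = 1: with am = 4 and gm = 2, the partition is not yet determined (e.g. several partitions of 4 into 2 parts exist). Let N = A − (1)·I. Computing rank(N^1) = 2, rank(N^2) = 1, rank(N^3) = 0; the number of blocks of size ≥ j is rank(N^{j−1}) − rank(N^j), giving [2, 1, 1]. So we have 1 block(s) of size 3, 1 block(s) of size 1 → block sizes [3, 1]

Assembling the blocks gives a Jordan form
J =
  [1, 1, 0, 0]
  [0, 1, 1, 0]
  [0, 0, 1, 0]
  [0, 0, 0, 1]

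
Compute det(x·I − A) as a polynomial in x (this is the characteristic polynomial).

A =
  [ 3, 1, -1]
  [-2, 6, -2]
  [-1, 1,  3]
x^3 - 12*x^2 + 48*x - 64

Expanding det(x·I − A) (e.g. by cofactor expansion or by noting that A is similar to its Jordan form J, which has the same characteristic polynomial as A) gives
  χ_A(x) = x^3 - 12*x^2 + 48*x - 64
which factors as (x - 4)^3. The eigenvalues (with algebraic multiplicities) are λ = 4 with multiplicity 3.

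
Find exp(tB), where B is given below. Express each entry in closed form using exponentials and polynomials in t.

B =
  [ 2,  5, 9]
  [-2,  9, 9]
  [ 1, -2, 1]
e^{tB} =
  [3*t^2*exp(4*t)/2 - 2*t*exp(4*t) + exp(4*t), -3*t^2*exp(4*t)/2 + 5*t*exp(4*t), 9*t*exp(4*t)]
  [3*t^2*exp(4*t)/2 - 2*t*exp(4*t), -3*t^2*exp(4*t)/2 + 5*t*exp(4*t) + exp(4*t), 9*t*exp(4*t)]
  [-t^2*exp(4*t)/2 + t*exp(4*t), t^2*exp(4*t)/2 - 2*t*exp(4*t), -3*t*exp(4*t) + exp(4*t)]

Strategy: write B = P · J · P⁻¹ where J is a Jordan canonical form, so e^{tB} = P · e^{tJ} · P⁻¹, and e^{tJ} can be computed block-by-block.

B has Jordan form
J =
  [4, 1, 0]
  [0, 4, 1]
  [0, 0, 4]
(up to reordering of blocks).

Per-block formulas:
  For a 3×3 Jordan block J_3(4): exp(t · J_3(4)) = e^(4t)·(I + t·N + (t^2/2)·N^2), where N is the 3×3 nilpotent shift.

After assembling e^{tJ} and conjugating by P, we get:

e^{tB} =
  [3*t^2*exp(4*t)/2 - 2*t*exp(4*t) + exp(4*t), -3*t^2*exp(4*t)/2 + 5*t*exp(4*t), 9*t*exp(4*t)]
  [3*t^2*exp(4*t)/2 - 2*t*exp(4*t), -3*t^2*exp(4*t)/2 + 5*t*exp(4*t) + exp(4*t), 9*t*exp(4*t)]
  [-t^2*exp(4*t)/2 + t*exp(4*t), t^2*exp(4*t)/2 - 2*t*exp(4*t), -3*t*exp(4*t) + exp(4*t)]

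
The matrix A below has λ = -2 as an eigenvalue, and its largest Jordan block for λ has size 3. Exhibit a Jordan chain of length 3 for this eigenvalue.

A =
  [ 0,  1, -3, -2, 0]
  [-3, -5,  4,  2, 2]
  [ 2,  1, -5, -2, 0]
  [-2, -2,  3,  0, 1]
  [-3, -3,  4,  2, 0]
A Jordan chain for λ = -2 of length 3:
v_1 = (-1, 1, -1, 1, 1)ᵀ
v_2 = (2, -3, 2, -2, -3)ᵀ
v_3 = (1, 0, 0, 0, 0)ᵀ

Let N = A − (-2)·I. We want v_3 with N^3 v_3 = 0 but N^2 v_3 ≠ 0; then v_{j-1} := N · v_j for j = 3, …, 2.

Pick v_3 = (1, 0, 0, 0, 0)ᵀ.
Then v_2 = N · v_3 = (2, -3, 2, -2, -3)ᵀ.
Then v_1 = N · v_2 = (-1, 1, -1, 1, 1)ᵀ.

Sanity check: (A − (-2)·I) v_1 = (0, 0, 0, 0, 0)ᵀ = 0. ✓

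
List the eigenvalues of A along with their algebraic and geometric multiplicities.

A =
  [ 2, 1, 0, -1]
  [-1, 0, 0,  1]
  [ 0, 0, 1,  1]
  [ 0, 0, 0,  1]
λ = 1: alg = 4, geom = 2

Step 1 — factor the characteristic polynomial to read off the algebraic multiplicities:
  χ_A(x) = (x - 1)^4

Step 2 — compute geometric multiplicities via the rank-nullity identity g(λ) = n − rank(A − λI):
  rank(A − (1)·I) = 2, so dim ker(A − (1)·I) = n − 2 = 2

Summary:
  λ = 1: algebraic multiplicity = 4, geometric multiplicity = 2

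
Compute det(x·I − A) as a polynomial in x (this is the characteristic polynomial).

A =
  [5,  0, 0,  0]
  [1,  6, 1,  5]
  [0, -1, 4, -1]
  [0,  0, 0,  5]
x^4 - 20*x^3 + 150*x^2 - 500*x + 625

Expanding det(x·I − A) (e.g. by cofactor expansion or by noting that A is similar to its Jordan form J, which has the same characteristic polynomial as A) gives
  χ_A(x) = x^4 - 20*x^3 + 150*x^2 - 500*x + 625
which factors as (x - 5)^4. The eigenvalues (with algebraic multiplicities) are λ = 5 with multiplicity 4.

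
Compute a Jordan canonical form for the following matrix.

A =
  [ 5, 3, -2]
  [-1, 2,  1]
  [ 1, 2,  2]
J_3(3)

The characteristic polynomial is
  det(x·I − A) = x^3 - 9*x^2 + 27*x - 27 = (x - 3)^3

Eigenvalues and multiplicities (the geometric multiplicity of λ is n − rank(A − λI), which equals the number of Jordan blocks for λ):
  λ = 3: algebraic multiplicity = 3, geometric multiplicity = 1

Determining the block sizes for each eigenvalue:
  λ = 3: one block (gm = 1), so the single block has size am = 3 → block sizes [3]

Assembling the blocks gives a Jordan form
J =
  [3, 1, 0]
  [0, 3, 1]
  [0, 0, 3]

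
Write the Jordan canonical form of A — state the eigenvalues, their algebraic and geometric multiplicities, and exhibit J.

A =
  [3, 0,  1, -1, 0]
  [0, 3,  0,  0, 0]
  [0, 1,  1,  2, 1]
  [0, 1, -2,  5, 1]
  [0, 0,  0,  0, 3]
J_2(3) ⊕ J_2(3) ⊕ J_1(3)

The characteristic polynomial is
  det(x·I − A) = x^5 - 15*x^4 + 90*x^3 - 270*x^2 + 405*x - 243 = (x - 3)^5

Eigenvalues and multiplicities (the geometric multiplicity of λ is n − rank(A − λI), which equals the number of Jordan blocks for λ):
  λ = 3: algebraic multiplicity = 5, geometric multiplicity = 3

Determining the block sizes for each eigenvalue:
  λ = 3: with am = 5 and gm = 3, the partition is not yet determined (e.g. several partitions of 5 into 3 parts exist). Let N = A − (3)·I. Computing rank(N^1) = 2, rank(N^2) = 0; the number of blocks of size ≥ j is rank(N^{j−1}) − rank(N^j), giving [3, 2]. So we have 2 block(s) of size 2, 1 block(s) of size 1 → block sizes [2, 2, 1]

Assembling the blocks gives a Jordan form
J =
  [3, 1, 0, 0, 0]
  [0, 3, 0, 0, 0]
  [0, 0, 3, 1, 0]
  [0, 0, 0, 3, 0]
  [0, 0, 0, 0, 3]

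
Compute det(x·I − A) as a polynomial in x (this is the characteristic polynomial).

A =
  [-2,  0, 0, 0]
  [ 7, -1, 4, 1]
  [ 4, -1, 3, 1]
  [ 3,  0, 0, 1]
x^4 - x^3 - 3*x^2 + 5*x - 2

Expanding det(x·I − A) (e.g. by cofactor expansion or by noting that A is similar to its Jordan form J, which has the same characteristic polynomial as A) gives
  χ_A(x) = x^4 - x^3 - 3*x^2 + 5*x - 2
which factors as (x - 1)^3*(x + 2). The eigenvalues (with algebraic multiplicities) are λ = -2 with multiplicity 1, λ = 1 with multiplicity 3.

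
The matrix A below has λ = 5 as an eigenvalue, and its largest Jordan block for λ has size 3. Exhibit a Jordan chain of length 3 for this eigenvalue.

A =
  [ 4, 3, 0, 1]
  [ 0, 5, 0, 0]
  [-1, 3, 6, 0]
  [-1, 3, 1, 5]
A Jordan chain for λ = 5 of length 3:
v_1 = (1, 0, 1, 1)ᵀ
v_2 = (0, 0, 1, 1)ᵀ
v_3 = (0, 0, 1, 0)ᵀ

Let N = A − (5)·I. We want v_3 with N^3 v_3 = 0 but N^2 v_3 ≠ 0; then v_{j-1} := N · v_j for j = 3, …, 2.

Pick v_3 = (0, 0, 1, 0)ᵀ.
Then v_2 = N · v_3 = (0, 0, 1, 1)ᵀ.
Then v_1 = N · v_2 = (1, 0, 1, 1)ᵀ.

Sanity check: (A − (5)·I) v_1 = (0, 0, 0, 0)ᵀ = 0. ✓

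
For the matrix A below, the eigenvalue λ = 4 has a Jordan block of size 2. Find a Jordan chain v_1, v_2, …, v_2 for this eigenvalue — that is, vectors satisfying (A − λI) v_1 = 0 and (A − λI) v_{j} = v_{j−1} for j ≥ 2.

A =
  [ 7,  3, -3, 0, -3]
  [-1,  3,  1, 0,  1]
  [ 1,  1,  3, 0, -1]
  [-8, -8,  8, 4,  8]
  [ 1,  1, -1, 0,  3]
A Jordan chain for λ = 4 of length 2:
v_1 = (3, -1, 1, -8, 1)ᵀ
v_2 = (1, 0, 0, 0, 0)ᵀ

Let N = A − (4)·I. We want v_2 with N^2 v_2 = 0 but N^1 v_2 ≠ 0; then v_{j-1} := N · v_j for j = 2, …, 2.

Pick v_2 = (1, 0, 0, 0, 0)ᵀ.
Then v_1 = N · v_2 = (3, -1, 1, -8, 1)ᵀ.

Sanity check: (A − (4)·I) v_1 = (0, 0, 0, 0, 0)ᵀ = 0. ✓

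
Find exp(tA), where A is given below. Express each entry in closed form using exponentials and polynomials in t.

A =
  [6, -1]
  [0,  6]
e^{tA} =
  [exp(6*t), -t*exp(6*t)]
  [0, exp(6*t)]

Strategy: write A = P · J · P⁻¹ where J is a Jordan canonical form, so e^{tA} = P · e^{tJ} · P⁻¹, and e^{tJ} can be computed block-by-block.

A has Jordan form
J =
  [6, 1]
  [0, 6]
(up to reordering of blocks).

Per-block formulas:
  For a 2×2 Jordan block J_2(6): exp(t · J_2(6)) = e^(6t)·(I + t·N), where N is the 2×2 nilpotent shift.

After assembling e^{tJ} and conjugating by P, we get:

e^{tA} =
  [exp(6*t), -t*exp(6*t)]
  [0, exp(6*t)]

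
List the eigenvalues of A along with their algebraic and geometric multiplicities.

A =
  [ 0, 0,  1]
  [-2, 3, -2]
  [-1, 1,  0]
λ = 1: alg = 3, geom = 1

Step 1 — factor the characteristic polynomial to read off the algebraic multiplicities:
  χ_A(x) = (x - 1)^3

Step 2 — compute geometric multiplicities via the rank-nullity identity g(λ) = n − rank(A − λI):
  rank(A − (1)·I) = 2, so dim ker(A − (1)·I) = n − 2 = 1

Summary:
  λ = 1: algebraic multiplicity = 3, geometric multiplicity = 1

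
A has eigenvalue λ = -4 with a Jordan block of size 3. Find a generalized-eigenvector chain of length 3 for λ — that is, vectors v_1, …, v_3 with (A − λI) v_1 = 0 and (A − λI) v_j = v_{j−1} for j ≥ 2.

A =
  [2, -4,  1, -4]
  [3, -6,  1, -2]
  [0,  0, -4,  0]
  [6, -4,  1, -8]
A Jordan chain for λ = -4 of length 3:
v_1 = (-2, -1, 0, -2)ᵀ
v_2 = (1, 1, 0, 1)ᵀ
v_3 = (0, 0, 1, 0)ᵀ

Let N = A − (-4)·I. We want v_3 with N^3 v_3 = 0 but N^2 v_3 ≠ 0; then v_{j-1} := N · v_j for j = 3, …, 2.

Pick v_3 = (0, 0, 1, 0)ᵀ.
Then v_2 = N · v_3 = (1, 1, 0, 1)ᵀ.
Then v_1 = N · v_2 = (-2, -1, 0, -2)ᵀ.

Sanity check: (A − (-4)·I) v_1 = (0, 0, 0, 0)ᵀ = 0. ✓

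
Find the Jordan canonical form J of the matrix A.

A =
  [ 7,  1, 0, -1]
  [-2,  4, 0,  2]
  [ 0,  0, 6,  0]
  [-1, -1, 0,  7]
J_2(6) ⊕ J_1(6) ⊕ J_1(6)

The characteristic polynomial is
  det(x·I − A) = x^4 - 24*x^3 + 216*x^2 - 864*x + 1296 = (x - 6)^4

Eigenvalues and multiplicities (the geometric multiplicity of λ is n − rank(A − λI), which equals the number of Jordan blocks for λ):
  λ = 6: algebraic multiplicity = 4, geometric multiplicity = 3

Determining the block sizes for each eigenvalue:
  λ = 6: 3 blocks summing to 4 forces exactly one block of size 2 and the rest size 1 → block sizes [2, 1, 1]

Assembling the blocks gives a Jordan form
J =
  [6, 1, 0, 0]
  [0, 6, 0, 0]
  [0, 0, 6, 0]
  [0, 0, 0, 6]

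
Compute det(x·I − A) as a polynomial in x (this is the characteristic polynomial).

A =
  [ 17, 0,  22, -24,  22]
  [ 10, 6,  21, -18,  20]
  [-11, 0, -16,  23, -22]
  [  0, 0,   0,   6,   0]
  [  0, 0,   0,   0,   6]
x^5 - 19*x^4 + 96*x^3 + 216*x^2 - 3024*x + 6480

Expanding det(x·I − A) (e.g. by cofactor expansion or by noting that A is similar to its Jordan form J, which has the same characteristic polynomial as A) gives
  χ_A(x) = x^5 - 19*x^4 + 96*x^3 + 216*x^2 - 3024*x + 6480
which factors as (x - 6)^4*(x + 5). The eigenvalues (with algebraic multiplicities) are λ = -5 with multiplicity 1, λ = 6 with multiplicity 4.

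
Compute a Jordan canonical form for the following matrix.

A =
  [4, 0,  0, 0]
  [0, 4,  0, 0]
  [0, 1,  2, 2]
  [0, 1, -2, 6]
J_2(4) ⊕ J_1(4) ⊕ J_1(4)

The characteristic polynomial is
  det(x·I − A) = x^4 - 16*x^3 + 96*x^2 - 256*x + 256 = (x - 4)^4

Eigenvalues and multiplicities (the geometric multiplicity of λ is n − rank(A − λI), which equals the number of Jordan blocks for λ):
  λ = 4: algebraic multiplicity = 4, geometric multiplicity = 3

Determining the block sizes for each eigenvalue:
  λ = 4: 3 blocks summing to 4 forces exactly one block of size 2 and the rest size 1 → block sizes [2, 1, 1]

Assembling the blocks gives a Jordan form
J =
  [4, 1, 0, 0]
  [0, 4, 0, 0]
  [0, 0, 4, 0]
  [0, 0, 0, 4]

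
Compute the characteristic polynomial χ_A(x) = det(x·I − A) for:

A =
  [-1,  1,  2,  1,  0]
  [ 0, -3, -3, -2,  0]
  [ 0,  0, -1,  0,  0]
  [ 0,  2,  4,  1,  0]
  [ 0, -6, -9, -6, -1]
x^5 + 5*x^4 + 10*x^3 + 10*x^2 + 5*x + 1

Expanding det(x·I − A) (e.g. by cofactor expansion or by noting that A is similar to its Jordan form J, which has the same characteristic polynomial as A) gives
  χ_A(x) = x^5 + 5*x^4 + 10*x^3 + 10*x^2 + 5*x + 1
which factors as (x + 1)^5. The eigenvalues (with algebraic multiplicities) are λ = -1 with multiplicity 5.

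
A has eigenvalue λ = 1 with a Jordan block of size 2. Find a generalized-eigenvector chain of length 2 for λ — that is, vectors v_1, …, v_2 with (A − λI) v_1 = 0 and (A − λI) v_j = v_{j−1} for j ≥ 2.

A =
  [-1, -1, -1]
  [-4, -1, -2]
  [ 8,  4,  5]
A Jordan chain for λ = 1 of length 2:
v_1 = (-2, -4, 8)ᵀ
v_2 = (1, 0, 0)ᵀ

Let N = A − (1)·I. We want v_2 with N^2 v_2 = 0 but N^1 v_2 ≠ 0; then v_{j-1} := N · v_j for j = 2, …, 2.

Pick v_2 = (1, 0, 0)ᵀ.
Then v_1 = N · v_2 = (-2, -4, 8)ᵀ.

Sanity check: (A − (1)·I) v_1 = (0, 0, 0)ᵀ = 0. ✓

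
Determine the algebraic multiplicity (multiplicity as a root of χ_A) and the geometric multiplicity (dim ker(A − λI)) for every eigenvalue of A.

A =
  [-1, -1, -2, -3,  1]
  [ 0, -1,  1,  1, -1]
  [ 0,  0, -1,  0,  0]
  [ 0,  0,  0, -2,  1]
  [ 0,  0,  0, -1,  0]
λ = -1: alg = 5, geom = 2

Step 1 — factor the characteristic polynomial to read off the algebraic multiplicities:
  χ_A(x) = (x + 1)^5

Step 2 — compute geometric multiplicities via the rank-nullity identity g(λ) = n − rank(A − λI):
  rank(A − (-1)·I) = 3, so dim ker(A − (-1)·I) = n − 3 = 2

Summary:
  λ = -1: algebraic multiplicity = 5, geometric multiplicity = 2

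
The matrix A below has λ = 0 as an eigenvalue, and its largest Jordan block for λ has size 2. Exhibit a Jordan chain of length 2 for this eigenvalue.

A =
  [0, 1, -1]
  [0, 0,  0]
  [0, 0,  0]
A Jordan chain for λ = 0 of length 2:
v_1 = (1, 0, 0)ᵀ
v_2 = (0, 1, 0)ᵀ

Let N = A − (0)·I. We want v_2 with N^2 v_2 = 0 but N^1 v_2 ≠ 0; then v_{j-1} := N · v_j for j = 2, …, 2.

Pick v_2 = (0, 1, 0)ᵀ.
Then v_1 = N · v_2 = (1, 0, 0)ᵀ.

Sanity check: (A − (0)·I) v_1 = (0, 0, 0)ᵀ = 0. ✓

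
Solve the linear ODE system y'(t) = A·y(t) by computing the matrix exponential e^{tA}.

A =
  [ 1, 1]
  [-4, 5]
e^{tA} =
  [-2*t*exp(3*t) + exp(3*t), t*exp(3*t)]
  [-4*t*exp(3*t), 2*t*exp(3*t) + exp(3*t)]

Strategy: write A = P · J · P⁻¹ where J is a Jordan canonical form, so e^{tA} = P · e^{tJ} · P⁻¹, and e^{tJ} can be computed block-by-block.

A has Jordan form
J =
  [3, 1]
  [0, 3]
(up to reordering of blocks).

Per-block formulas:
  For a 2×2 Jordan block J_2(3): exp(t · J_2(3)) = e^(3t)·(I + t·N), where N is the 2×2 nilpotent shift.

After assembling e^{tJ} and conjugating by P, we get:

e^{tA} =
  [-2*t*exp(3*t) + exp(3*t), t*exp(3*t)]
  [-4*t*exp(3*t), 2*t*exp(3*t) + exp(3*t)]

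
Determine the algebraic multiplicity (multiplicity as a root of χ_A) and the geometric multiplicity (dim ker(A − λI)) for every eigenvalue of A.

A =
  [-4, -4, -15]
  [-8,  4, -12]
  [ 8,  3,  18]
λ = 6: alg = 3, geom = 1

Step 1 — factor the characteristic polynomial to read off the algebraic multiplicities:
  χ_A(x) = (x - 6)^3

Step 2 — compute geometric multiplicities via the rank-nullity identity g(λ) = n − rank(A − λI):
  rank(A − (6)·I) = 2, so dim ker(A − (6)·I) = n − 2 = 1

Summary:
  λ = 6: algebraic multiplicity = 3, geometric multiplicity = 1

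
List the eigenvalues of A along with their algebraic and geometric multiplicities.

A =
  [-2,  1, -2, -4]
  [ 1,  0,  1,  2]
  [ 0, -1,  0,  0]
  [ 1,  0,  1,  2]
λ = 0: alg = 4, geom = 2

Step 1 — factor the characteristic polynomial to read off the algebraic multiplicities:
  χ_A(x) = x^4

Step 2 — compute geometric multiplicities via the rank-nullity identity g(λ) = n − rank(A − λI):
  rank(A − (0)·I) = 2, so dim ker(A − (0)·I) = n − 2 = 2

Summary:
  λ = 0: algebraic multiplicity = 4, geometric multiplicity = 2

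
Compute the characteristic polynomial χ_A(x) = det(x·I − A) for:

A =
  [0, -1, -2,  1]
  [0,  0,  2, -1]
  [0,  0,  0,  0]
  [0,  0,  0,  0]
x^4

Expanding det(x·I − A) (e.g. by cofactor expansion or by noting that A is similar to its Jordan form J, which has the same characteristic polynomial as A) gives
  χ_A(x) = x^4
which factors as x^4. The eigenvalues (with algebraic multiplicities) are λ = 0 with multiplicity 4.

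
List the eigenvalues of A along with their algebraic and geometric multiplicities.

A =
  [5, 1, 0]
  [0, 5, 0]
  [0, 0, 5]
λ = 5: alg = 3, geom = 2

Step 1 — factor the characteristic polynomial to read off the algebraic multiplicities:
  χ_A(x) = (x - 5)^3

Step 2 — compute geometric multiplicities via the rank-nullity identity g(λ) = n − rank(A − λI):
  rank(A − (5)·I) = 1, so dim ker(A − (5)·I) = n − 1 = 2

Summary:
  λ = 5: algebraic multiplicity = 3, geometric multiplicity = 2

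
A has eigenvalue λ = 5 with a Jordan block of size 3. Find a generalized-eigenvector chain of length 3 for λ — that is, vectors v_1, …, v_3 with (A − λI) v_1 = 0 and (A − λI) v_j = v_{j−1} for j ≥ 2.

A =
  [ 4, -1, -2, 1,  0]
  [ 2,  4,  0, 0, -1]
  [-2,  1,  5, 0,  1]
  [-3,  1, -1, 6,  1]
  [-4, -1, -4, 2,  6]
A Jordan chain for λ = 5 of length 3:
v_1 = (1, 0, 0, 1, 2)ᵀ
v_2 = (-1, -1, 1, 1, -1)ᵀ
v_3 = (0, 1, 0, 0, 0)ᵀ

Let N = A − (5)·I. We want v_3 with N^3 v_3 = 0 but N^2 v_3 ≠ 0; then v_{j-1} := N · v_j for j = 3, …, 2.

Pick v_3 = (0, 1, 0, 0, 0)ᵀ.
Then v_2 = N · v_3 = (-1, -1, 1, 1, -1)ᵀ.
Then v_1 = N · v_2 = (1, 0, 0, 1, 2)ᵀ.

Sanity check: (A − (5)·I) v_1 = (0, 0, 0, 0, 0)ᵀ = 0. ✓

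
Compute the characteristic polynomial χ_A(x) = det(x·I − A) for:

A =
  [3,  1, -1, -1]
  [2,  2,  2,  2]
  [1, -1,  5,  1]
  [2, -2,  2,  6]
x^4 - 16*x^3 + 96*x^2 - 256*x + 256

Expanding det(x·I − A) (e.g. by cofactor expansion or by noting that A is similar to its Jordan form J, which has the same characteristic polynomial as A) gives
  χ_A(x) = x^4 - 16*x^3 + 96*x^2 - 256*x + 256
which factors as (x - 4)^4. The eigenvalues (with algebraic multiplicities) are λ = 4 with multiplicity 4.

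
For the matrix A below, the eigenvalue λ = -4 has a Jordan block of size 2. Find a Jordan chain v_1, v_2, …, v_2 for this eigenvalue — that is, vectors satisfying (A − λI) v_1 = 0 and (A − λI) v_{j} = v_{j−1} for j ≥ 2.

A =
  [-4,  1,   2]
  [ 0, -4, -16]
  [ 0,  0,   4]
A Jordan chain for λ = -4 of length 2:
v_1 = (1, 0, 0)ᵀ
v_2 = (0, 1, 0)ᵀ

Let N = A − (-4)·I. We want v_2 with N^2 v_2 = 0 but N^1 v_2 ≠ 0; then v_{j-1} := N · v_j for j = 2, …, 2.

Pick v_2 = (0, 1, 0)ᵀ.
Then v_1 = N · v_2 = (1, 0, 0)ᵀ.

Sanity check: (A − (-4)·I) v_1 = (0, 0, 0)ᵀ = 0. ✓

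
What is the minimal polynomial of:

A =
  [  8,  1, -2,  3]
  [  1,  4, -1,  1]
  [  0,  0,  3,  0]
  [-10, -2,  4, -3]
x^3 - 9*x^2 + 27*x - 27

The characteristic polynomial is χ_A(x) = (x - 3)^4, so the eigenvalues are known. The minimal polynomial is
  m_A(x) = Π_λ (x − λ)^{k_λ}
where k_λ is the size of the *largest* Jordan block for λ (equivalently, the smallest k with (A − λI)^k v = 0 for every generalised eigenvector v of λ).

  λ = 3: largest Jordan block has size 3, contributing (x − 3)^3

So m_A(x) = (x - 3)^3 = x^3 - 9*x^2 + 27*x - 27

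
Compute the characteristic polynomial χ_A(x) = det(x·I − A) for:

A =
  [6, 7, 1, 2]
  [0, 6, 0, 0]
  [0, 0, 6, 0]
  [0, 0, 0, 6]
x^4 - 24*x^3 + 216*x^2 - 864*x + 1296

Expanding det(x·I − A) (e.g. by cofactor expansion or by noting that A is similar to its Jordan form J, which has the same characteristic polynomial as A) gives
  χ_A(x) = x^4 - 24*x^3 + 216*x^2 - 864*x + 1296
which factors as (x - 6)^4. The eigenvalues (with algebraic multiplicities) are λ = 6 with multiplicity 4.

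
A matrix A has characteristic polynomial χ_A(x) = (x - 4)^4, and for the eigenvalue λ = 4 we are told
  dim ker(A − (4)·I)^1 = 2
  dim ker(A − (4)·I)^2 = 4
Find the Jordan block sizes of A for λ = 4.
Block sizes for λ = 4: [2, 2]

From the dimensions of kernels of powers, the number of Jordan blocks of size at least j is d_j − d_{j−1} where d_j = dim ker(N^j) (with d_0 = 0). Computing the differences gives [2, 2].
The number of blocks of size exactly k is (#blocks of size ≥ k) − (#blocks of size ≥ k + 1), so the partition is: 2 block(s) of size 2.
In nonincreasing order the block sizes are [2, 2].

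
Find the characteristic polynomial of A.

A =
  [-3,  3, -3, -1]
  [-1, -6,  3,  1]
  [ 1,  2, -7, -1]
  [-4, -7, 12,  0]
x^4 + 16*x^3 + 96*x^2 + 256*x + 256

Expanding det(x·I − A) (e.g. by cofactor expansion or by noting that A is similar to its Jordan form J, which has the same characteristic polynomial as A) gives
  χ_A(x) = x^4 + 16*x^3 + 96*x^2 + 256*x + 256
which factors as (x + 4)^4. The eigenvalues (with algebraic multiplicities) are λ = -4 with multiplicity 4.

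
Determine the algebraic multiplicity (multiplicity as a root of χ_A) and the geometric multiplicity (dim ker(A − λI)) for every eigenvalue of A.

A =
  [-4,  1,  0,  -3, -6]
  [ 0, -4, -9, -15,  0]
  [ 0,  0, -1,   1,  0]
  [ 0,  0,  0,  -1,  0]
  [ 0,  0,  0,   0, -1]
λ = -4: alg = 2, geom = 1; λ = -1: alg = 3, geom = 2

Step 1 — factor the characteristic polynomial to read off the algebraic multiplicities:
  χ_A(x) = (x + 1)^3*(x + 4)^2

Step 2 — compute geometric multiplicities via the rank-nullity identity g(λ) = n − rank(A − λI):
  rank(A − (-4)·I) = 4, so dim ker(A − (-4)·I) = n − 4 = 1
  rank(A − (-1)·I) = 3, so dim ker(A − (-1)·I) = n − 3 = 2

Summary:
  λ = -4: algebraic multiplicity = 2, geometric multiplicity = 1
  λ = -1: algebraic multiplicity = 3, geometric multiplicity = 2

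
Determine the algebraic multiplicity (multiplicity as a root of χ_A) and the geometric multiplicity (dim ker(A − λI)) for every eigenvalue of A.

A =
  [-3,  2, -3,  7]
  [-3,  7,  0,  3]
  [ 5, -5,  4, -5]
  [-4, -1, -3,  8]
λ = 4: alg = 4, geom = 2

Step 1 — factor the characteristic polynomial to read off the algebraic multiplicities:
  χ_A(x) = (x - 4)^4

Step 2 — compute geometric multiplicities via the rank-nullity identity g(λ) = n − rank(A − λI):
  rank(A − (4)·I) = 2, so dim ker(A − (4)·I) = n − 2 = 2

Summary:
  λ = 4: algebraic multiplicity = 4, geometric multiplicity = 2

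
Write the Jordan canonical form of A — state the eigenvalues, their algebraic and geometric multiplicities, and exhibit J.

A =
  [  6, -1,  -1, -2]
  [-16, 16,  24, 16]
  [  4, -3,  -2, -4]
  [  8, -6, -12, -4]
J_3(4) ⊕ J_1(4)

The characteristic polynomial is
  det(x·I − A) = x^4 - 16*x^3 + 96*x^2 - 256*x + 256 = (x - 4)^4

Eigenvalues and multiplicities (the geometric multiplicity of λ is n − rank(A − λI), which equals the number of Jordan blocks for λ):
  λ = 4: algebraic multiplicity = 4, geometric multiplicity = 2

Determining the block sizes for each eigenvalue:
  λ = 4: with am = 4 and gm = 2, the partition is not yet determined (e.g. several partitions of 4 into 2 parts exist). Let N = A − (4)·I. Computing rank(N^1) = 2, rank(N^2) = 1, rank(N^3) = 0; the number of blocks of size ≥ j is rank(N^{j−1}) − rank(N^j), giving [2, 1, 1]. So we have 1 block(s) of size 3, 1 block(s) of size 1 → block sizes [3, 1]

Assembling the blocks gives a Jordan form
J =
  [4, 1, 0, 0]
  [0, 4, 1, 0]
  [0, 0, 4, 0]
  [0, 0, 0, 4]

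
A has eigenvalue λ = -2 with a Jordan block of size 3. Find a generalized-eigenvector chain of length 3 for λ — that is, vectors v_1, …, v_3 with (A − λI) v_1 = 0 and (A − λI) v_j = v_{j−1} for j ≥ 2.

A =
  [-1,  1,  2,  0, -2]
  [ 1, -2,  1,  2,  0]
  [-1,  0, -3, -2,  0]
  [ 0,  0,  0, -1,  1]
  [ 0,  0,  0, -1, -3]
A Jordan chain for λ = -2 of length 3:
v_1 = (1, 1, -1, 0, 0)ᵀ
v_2 = (1, 0, 0, 0, 0)ᵀ
v_3 = (0, 1, 0, 0, 0)ᵀ

Let N = A − (-2)·I. We want v_3 with N^3 v_3 = 0 but N^2 v_3 ≠ 0; then v_{j-1} := N · v_j for j = 3, …, 2.

Pick v_3 = (0, 1, 0, 0, 0)ᵀ.
Then v_2 = N · v_3 = (1, 0, 0, 0, 0)ᵀ.
Then v_1 = N · v_2 = (1, 1, -1, 0, 0)ᵀ.

Sanity check: (A − (-2)·I) v_1 = (0, 0, 0, 0, 0)ᵀ = 0. ✓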